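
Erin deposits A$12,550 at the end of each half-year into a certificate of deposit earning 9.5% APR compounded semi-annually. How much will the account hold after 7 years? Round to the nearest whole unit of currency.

A$241,738

i = 0.095/2 = 0.0475 per half-year; n = 7·2 = 14.
FV = PMT · [(1+i)^n − 1] / i = 12550 · 19.262013 = 241,738.2608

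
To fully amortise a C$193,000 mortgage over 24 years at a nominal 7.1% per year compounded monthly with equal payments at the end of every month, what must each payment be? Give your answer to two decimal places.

Periodic rate i = 0.071/12 = 0.00591667; n = 24 × 12 = 288 periods.
Annuity-PV factor = 138.106449; PMT = 193000 / 138.106449 = 1,397.4728

C$1,397.47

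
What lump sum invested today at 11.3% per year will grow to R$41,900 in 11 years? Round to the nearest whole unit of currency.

R$12,905

PV = FV·(1+i)^(−n) = 41,900 × 0.308002 = 12,905.2736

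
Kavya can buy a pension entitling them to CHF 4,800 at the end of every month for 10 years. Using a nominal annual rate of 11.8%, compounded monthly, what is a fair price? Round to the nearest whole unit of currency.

i = 0.118/12 = 0.00983333 per month; n = 10·12 = 120.
PV = 4800 × [1 − (1+0.00983333)^(−120)] / 0.00983333 = 4800 × 70.265595 = 337,274.8571

CHF 337,275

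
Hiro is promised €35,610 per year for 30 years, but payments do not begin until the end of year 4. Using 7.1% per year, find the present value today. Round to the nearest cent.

Value one period before first payment (t=3): 35610 × [1 − (1+0.071)^(−30)] / 0.071 = 35610 × 12.285398 = 437,483.0169
Discount back 3 years: 437,483.0169 × (1+0.071)^(−3) = 437,483.0169 × 0.814013 = 356,117.0654

€356,117.07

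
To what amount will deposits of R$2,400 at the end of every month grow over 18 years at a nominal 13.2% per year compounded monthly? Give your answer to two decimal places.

With 12 periods per year: i = 0.011, n = 216.
FV = PMT · [(1+i)^n − 1] / i = 2400 · 874.823577 = 2,099,576.5844

R$2,099,576.58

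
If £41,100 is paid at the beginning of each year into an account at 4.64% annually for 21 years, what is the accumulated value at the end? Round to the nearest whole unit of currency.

£1,475,682

FV = PMT · [(1+i)^n − 1] / i × (1+i) = 41100 · 35.904681 = 1,475,682.3711
Payments are at the start of each period, so multiply by (1+i).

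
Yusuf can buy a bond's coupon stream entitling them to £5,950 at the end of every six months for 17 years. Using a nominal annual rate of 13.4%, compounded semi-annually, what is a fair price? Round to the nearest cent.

Periodic rate i = 0.134/2 = 0.067; n = 17 × 2 = 34 periods.
Annuity factor a(34|0.067) = 13.279733; PV = 5950 × 13.279733 = 79,014.4099

£79,014.41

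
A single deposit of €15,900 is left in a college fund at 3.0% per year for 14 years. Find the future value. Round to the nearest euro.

€24,050

FV = 15,900 × (1 + 0.03)^14 = 24,050.1766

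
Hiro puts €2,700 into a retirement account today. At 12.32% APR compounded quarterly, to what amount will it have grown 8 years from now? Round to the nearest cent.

Periodic rate i = 0.1232/4 = 0.0308; n = 8 × 4 = 32 periods.
FV = PV·(1+i)^n = 2,700 × 2.639861 = 7,127.6256

€7,127.63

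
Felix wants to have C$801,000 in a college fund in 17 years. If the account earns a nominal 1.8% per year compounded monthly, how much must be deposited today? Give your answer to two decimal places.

C$589,980.93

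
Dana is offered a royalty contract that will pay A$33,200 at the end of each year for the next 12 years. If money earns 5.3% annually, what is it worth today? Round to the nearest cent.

A$289,343.81

Annuity factor a(12|0.053) = 8.715175; PV = 33200 × 8.715175 = 289,343.8069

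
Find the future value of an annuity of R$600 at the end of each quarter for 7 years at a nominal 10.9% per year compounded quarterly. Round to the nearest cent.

R$24,724.69

i = 0.109/4 = 0.02725 per quarter; n = 7·4 = 28.
FV = 600 × [(1+0.02725)^28 − 1] / 0.02725 = 600 × 41.207817 = 24,724.6901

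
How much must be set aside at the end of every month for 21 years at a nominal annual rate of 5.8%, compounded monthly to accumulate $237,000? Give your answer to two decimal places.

With 12 periods per year: i = 0.00483333, n = 252.
PMT = 237000 / ( [(1+0.00483333)^252 − 1] / 0.00483333 ) = 237000 / 490.451657 = 483.2281

$483.23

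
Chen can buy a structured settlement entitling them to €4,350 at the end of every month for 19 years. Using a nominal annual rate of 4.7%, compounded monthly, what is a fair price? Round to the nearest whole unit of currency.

€655,121

Periodic rate i = 0.047/12 = 0.00391667; n = 19 × 12 = 228 periods.
Annuity factor a(228|0.00391667) = 150.602453; PV = 4350 × 150.602453 = 655,120.6723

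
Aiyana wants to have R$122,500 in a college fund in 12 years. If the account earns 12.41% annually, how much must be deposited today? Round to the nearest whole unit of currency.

PV = 122,500 / (1 + 0.1241)^12 = 122,500 / 4.070609 = 30,093.7781

R$30,094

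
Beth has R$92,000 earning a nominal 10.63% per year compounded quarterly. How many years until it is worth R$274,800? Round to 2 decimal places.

Periodic rate i = 0.1063/4 = 0.026575.
(1+i)^n = 274800/92000 = 2.98696, so n = ln 2.98696 / ln 1.02658 = 41.7208 quarters
= 41.7208/4 years

10.43 years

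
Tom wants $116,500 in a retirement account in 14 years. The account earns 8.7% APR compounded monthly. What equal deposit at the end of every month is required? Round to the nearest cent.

i = 0.087/12 = 0.00725 per month; n = 14·12 = 168.
FV-annuity factor = 326.289526; PMT = 116500 / 326.289526 = 357.0449

$357.04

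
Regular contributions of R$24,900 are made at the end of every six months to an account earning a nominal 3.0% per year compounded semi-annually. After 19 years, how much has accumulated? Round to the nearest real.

With 2 periods per year: i = 0.015, n = 38.
FV = PMT · [(1+i)^n − 1] / i = 24900 · 50.719885 = 1,262,925.1459

R$1,262,925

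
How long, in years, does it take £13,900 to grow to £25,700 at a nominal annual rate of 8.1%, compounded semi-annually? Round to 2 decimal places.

Periodic rate i = 0.081/2 = 0.0405.
n = ln(25700/13900) / ln(1+0.0405) = ln(1.84892) / 0.039701 = 15.4806 half-years
= 15.4806/2 years

7.74 years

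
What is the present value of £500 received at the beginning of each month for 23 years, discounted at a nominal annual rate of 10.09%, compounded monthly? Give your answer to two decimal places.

With 12 periods per year: i = 0.00840833, n = 276.
PV = PMT · [1 − (1+i)^(−n)] / i × (1+i) = 500 · 108.037139 = 54,018.5697
(annuity-due: payments at period start, so ×(1+i).)

£54,018.57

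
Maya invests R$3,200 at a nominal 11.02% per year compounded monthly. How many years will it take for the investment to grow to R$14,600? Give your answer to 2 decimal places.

13.84 years

Periodic rate i = 0.1102/12 = 0.00918333.
n = ln(14600/3200) / ln(1+0.00918333) = ln(4.56250) / 0.009141 = 166.0432 months
= 166.0432/12 years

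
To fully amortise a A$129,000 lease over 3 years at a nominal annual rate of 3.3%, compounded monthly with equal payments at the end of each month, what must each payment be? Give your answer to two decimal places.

i = 0.033/12 = 0.00275 per month; n = 3·12 = 36.
Annuity-PV factor = 34.230624; PMT = 129000 / 34.230624 = 3,768.5554

A$3,768.56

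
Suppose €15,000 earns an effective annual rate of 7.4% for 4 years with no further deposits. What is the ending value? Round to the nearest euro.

€19,958

15,000 × (1+0.074)^4 = 15,000 × 1.330507 = 19,957.6032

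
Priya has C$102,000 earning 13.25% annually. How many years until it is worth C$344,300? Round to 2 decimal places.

n = ln(344300/102000) / ln(1+0.1325) = ln(3.37549) / 0.124428 = 9.7771 years

9.78 years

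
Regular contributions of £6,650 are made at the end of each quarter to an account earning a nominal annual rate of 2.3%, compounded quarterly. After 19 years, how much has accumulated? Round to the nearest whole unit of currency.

Periodic rate i = 0.023/4 = 0.00575; n = 19 × 4 = 76 periods.
FV = 6650 × [(1+0.00575)^76 − 1] / 0.00575 = 6650 × 94.977352 = 631,599.3904

£631,599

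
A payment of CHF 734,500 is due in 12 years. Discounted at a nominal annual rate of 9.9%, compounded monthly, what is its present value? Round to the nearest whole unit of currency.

CHF 224,992

i = 0.099/12 = 0.00825 per month; n = 12·12 = 144.
Discount factor = (1+0.00825)^(−144) = 0.306320; PV = 734,500 × 0.306320 = 224,991.7441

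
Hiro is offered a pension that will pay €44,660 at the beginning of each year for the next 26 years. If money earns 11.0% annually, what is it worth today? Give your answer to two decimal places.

€420,775.12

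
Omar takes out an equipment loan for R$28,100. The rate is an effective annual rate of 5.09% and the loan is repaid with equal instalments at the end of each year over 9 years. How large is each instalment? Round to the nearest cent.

R$3,969.25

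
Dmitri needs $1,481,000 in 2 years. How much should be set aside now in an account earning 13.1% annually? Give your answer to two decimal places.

PV = 1,481,000 / (1 + 0.131)^2 = 1,481,000 / 1.279161 = 1,157,790.1453

$1,157,790.15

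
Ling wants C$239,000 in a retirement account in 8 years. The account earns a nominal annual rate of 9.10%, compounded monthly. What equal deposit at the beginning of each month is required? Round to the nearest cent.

i = 0.091/12 = 0.00758333 per month; n = 8·12 = 96.
PMT = 239000 / ( [(1+0.00758333)^96 − 1] / 0.00758333 × (1+i) ) = 239000 / 141.538397 = 1,688.5877

C$1,688.59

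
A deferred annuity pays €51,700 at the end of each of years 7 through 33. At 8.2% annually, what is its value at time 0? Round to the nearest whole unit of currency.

Value one period before first payment (t=6): 51700 × [1 − (1+0.082)^(−27)] / 0.082 = 51700 × 10.742843 = 555,404.9721
PV₀ = 555,404.9721 / (1+0.082)^6 = 555,404.9721 / 1.604588 = 346,135.5442

€346,136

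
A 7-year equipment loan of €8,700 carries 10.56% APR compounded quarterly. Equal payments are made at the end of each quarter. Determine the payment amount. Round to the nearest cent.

With 4 periods per year: i = 0.0264, n = 28.
PMT = 8700 / ( [1 − (1+0.0264)^(−28)] / 0.0264 ) = 8700 / 19.617557 = 443.4803

€443.48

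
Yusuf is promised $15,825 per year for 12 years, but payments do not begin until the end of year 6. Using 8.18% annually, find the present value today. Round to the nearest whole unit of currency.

PV at t=5 (ordinary 12-year annuity): 15825 × a(12|0.0818) = 15825 × 7.466298 = 118,154.1589
PV₀ = 118,154.1589 / (1+0.0818)^5 = 118,154.1589 / 1.481613 = 79,746.9583

$79,747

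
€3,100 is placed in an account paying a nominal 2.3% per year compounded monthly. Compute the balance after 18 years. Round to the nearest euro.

Periodic rate i = 0.023/12 = 0.00191667; n = 18 × 12 = 216 periods.
3,100 × (1+0.00191667)^216 = 3,100 × 1.512258 = 4,687.9991

€4,688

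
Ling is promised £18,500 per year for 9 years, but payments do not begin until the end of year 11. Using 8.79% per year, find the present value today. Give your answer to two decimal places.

£48,173.20

Value one period before first payment (t=10): 18500 × [1 − (1+0.0879)^(−9)] / 0.0879 = 18500 × 6.046771 = 111,865.2704
PV₀ = 111,865.2704 / (1+0.0879)^10 = 111,865.2704 / 2.322147 = 48,173.2015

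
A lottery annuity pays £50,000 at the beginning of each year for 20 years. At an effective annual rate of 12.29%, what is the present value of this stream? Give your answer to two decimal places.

£411,863.31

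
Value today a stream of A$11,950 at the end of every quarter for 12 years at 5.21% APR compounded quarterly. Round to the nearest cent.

Periodic rate i = 0.0521/4 = 0.013025; n = 12 × 4 = 48 periods.
Annuity factor a(48|0.013025) = 35.522537; PV = 11950 × 35.522537 = 424,494.3151

A$424,494.32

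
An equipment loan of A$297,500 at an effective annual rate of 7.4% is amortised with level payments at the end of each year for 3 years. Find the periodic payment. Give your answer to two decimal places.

Annuity-PV factor = 2.605255; PMT = 297500 / 2.605255 = 114,192.2927

A$114,192.29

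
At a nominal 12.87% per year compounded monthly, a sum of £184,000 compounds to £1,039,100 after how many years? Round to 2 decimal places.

13.52 years

Periodic rate i = 0.1287/12 = 0.010725.
(1+i)^n = 1.0391e+06/184000 = 5.64728, so n = ln 5.64728 / ln 1.01073 = 162.2789 months
= 162.2789/12 years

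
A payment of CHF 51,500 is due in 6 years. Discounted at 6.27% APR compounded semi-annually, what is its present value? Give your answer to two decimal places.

With 2 periods per year: i = 0.03135, n = 12.
PV = 51,500 / (1 + 0.03135)^12 = 51,500 / 1.448348 = 35,557.7567

CHF 35,557.76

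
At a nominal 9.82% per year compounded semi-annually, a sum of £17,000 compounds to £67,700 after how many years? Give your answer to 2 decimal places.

14.41 years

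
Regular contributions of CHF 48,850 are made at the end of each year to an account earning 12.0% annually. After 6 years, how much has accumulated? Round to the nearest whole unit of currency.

Accumulation factor s(6|0.12) = 8.115189; FV = 48850 × 8.115189 = 396,426.9848

CHF 396,427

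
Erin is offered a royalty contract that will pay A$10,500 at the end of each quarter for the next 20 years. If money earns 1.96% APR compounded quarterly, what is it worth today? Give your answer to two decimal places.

A$693,533.02

Periodic rate i = 0.0196/4 = 0.0049; n = 20 × 4 = 80 periods.
PV = PMT · [1 − (1+i)^(−n)] / i = 10500 · 66.050764 = 693,533.0191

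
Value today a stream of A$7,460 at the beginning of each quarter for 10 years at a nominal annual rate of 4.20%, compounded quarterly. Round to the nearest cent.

A$245,184.45

Periodic rate i = 0.042/4 = 0.0105; n = 10 × 4 = 40 periods.
PV = 7460 × [1 − (1+0.0105)^(−40)] / 0.0105 × (1+i) = 7460 × 32.866549 = 245,184.4546
(Beginning-of-period payments → annuity-due factor ×(1+i).)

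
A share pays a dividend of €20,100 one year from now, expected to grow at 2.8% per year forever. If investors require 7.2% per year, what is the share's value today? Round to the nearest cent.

PV = D₁/(r − g) = 20100/(0.072 − 0.028) = 456,818.1818

€456,818.18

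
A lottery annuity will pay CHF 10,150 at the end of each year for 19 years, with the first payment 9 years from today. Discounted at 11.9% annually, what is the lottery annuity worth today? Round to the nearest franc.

CHF 30,599

Value one period before first payment (t=8): 10150 × [1 − (1+0.119)^(−19)] / 0.119 = 10150 × 7.410974 = 75,221.3820
PV₀ = 75,221.3820 / (1+0.119)^8 = 75,221.3820 / 2.458333 = 30,598.5337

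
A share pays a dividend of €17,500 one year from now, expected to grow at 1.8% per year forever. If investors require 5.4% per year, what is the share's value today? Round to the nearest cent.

€486,111.11

PV = PMT / (i − g) = 17500 / (0.054 − 0.018) = 17500 / 0.036000 = 486,111.1111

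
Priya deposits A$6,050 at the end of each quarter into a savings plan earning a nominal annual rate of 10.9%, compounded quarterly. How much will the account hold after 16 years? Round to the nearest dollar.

A$1,018,669

With 4 periods per year: i = 0.02725, n = 64.
FV = 6050 × [(1+0.02725)^64 − 1] / 0.02725 = 6050 × 168.375093 = 1,018,669.3145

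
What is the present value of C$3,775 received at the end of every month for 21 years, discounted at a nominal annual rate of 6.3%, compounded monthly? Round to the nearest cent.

C$526,876.09

i = 0.063/12 = 0.00525 per month; n = 21·12 = 252.
PV = 3775 × [1 − (1+0.00525)^(−252)] / 0.00525 = 3775 × 139.569825 = 526,876.0902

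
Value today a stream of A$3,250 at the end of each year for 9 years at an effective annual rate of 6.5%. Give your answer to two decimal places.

PV = PMT · [1 − (1+i)^(−n)] / i = 3250 · 6.656104 = 21,632.3386

A$21,632.34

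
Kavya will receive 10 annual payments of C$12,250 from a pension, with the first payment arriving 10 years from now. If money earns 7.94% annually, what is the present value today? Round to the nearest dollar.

C$41,438

PV at t=9 (ordinary 10-year annuity): 12250 × a(10|0.0794) = 12250 × 6.728279 = 82,421.4149
Discount back 9 years: 82,421.4149 × (1+0.0794)^(−9) = 82,421.4149 × 0.502757 = 41,437.9577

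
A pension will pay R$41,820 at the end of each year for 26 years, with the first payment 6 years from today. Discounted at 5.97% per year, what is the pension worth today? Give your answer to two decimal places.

PV at t=5 (ordinary 26-year annuity): 41820 × a(26|0.0597) = 41820 × 13.041312 = 545,387.6528
PV₀ = 545,387.6528 / (1+0.0597)^5 = 545,387.6528 / 1.336333 = 408,122.5861

R$408,122.59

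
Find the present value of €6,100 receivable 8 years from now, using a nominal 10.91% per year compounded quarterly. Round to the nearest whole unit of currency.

€2,578

With 4 periods per year: i = 0.027275, n = 32.
PV = 6,100 / (1 + 0.027275)^32 = 6,100 / 2.365784 = 2,578.4269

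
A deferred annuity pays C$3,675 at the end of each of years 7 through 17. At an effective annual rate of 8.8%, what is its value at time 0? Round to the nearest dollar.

C$15,221

Value one period before first payment (t=6): 3675 × [1 − (1+0.088)^(−11)] / 0.088 = 3675 × 6.869984 = 25,247.1909
Discount back 6 years: 25,247.1909 × (1+0.088)^(−6) = 25,247.1909 × 0.602874 = 15,220.8775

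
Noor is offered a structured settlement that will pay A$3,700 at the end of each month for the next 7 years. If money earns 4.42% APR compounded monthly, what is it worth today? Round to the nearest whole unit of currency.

Periodic rate i = 0.0442/12 = 0.00368333; n = 7 × 12 = 84 periods.
PV = 3700 × [1 − (1+0.00368333)^(−84)] / 0.00368333 = 3700 × 72.134544 = 266,897.8139

A$266,898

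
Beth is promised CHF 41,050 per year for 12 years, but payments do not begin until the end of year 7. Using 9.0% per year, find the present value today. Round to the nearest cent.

Value one period before first payment (t=6): 41050 × [1 − (1+0.09)^(−12)] / 0.09 = 41050 × 7.160725 = 293,947.7726
PV₀ = 293,947.7726 / (1+0.09)^6 = 293,947.7726 / 1.677100 = 175,271.4526

CHF 175,271.45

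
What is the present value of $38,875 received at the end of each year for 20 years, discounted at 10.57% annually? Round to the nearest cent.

$318,485.93

PV = PMT · [1 − (1+i)^(−n)] / i = 38875 · 8.192564 = 318,485.9258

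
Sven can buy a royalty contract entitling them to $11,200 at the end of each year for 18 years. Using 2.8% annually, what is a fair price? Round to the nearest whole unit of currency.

$156,677

Annuity factor a(18|0.028) = 13.988980; PV = 11200 × 13.988980 = 156,676.5713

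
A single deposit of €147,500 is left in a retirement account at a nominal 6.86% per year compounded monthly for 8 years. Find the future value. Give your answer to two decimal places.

€254,949.50

i = 0.0686/12 = 0.00571667 per month; n = 8·12 = 96.
FV = 147,500 × (1 + 0.00571667)^96 = 254,949.4972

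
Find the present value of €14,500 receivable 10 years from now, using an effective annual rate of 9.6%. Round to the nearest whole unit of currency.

PV = FV·(1+i)^(−n) = 14,500 × 0.399848 = 5,797.7897

€5,798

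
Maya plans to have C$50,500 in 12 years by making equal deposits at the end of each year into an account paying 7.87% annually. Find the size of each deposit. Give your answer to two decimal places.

C$2,681.68

PMT = 50500 / ( [(1+0.0787)^12 − 1] / 0.0787 ) = 50500 / 18.831466 = 2,681.6818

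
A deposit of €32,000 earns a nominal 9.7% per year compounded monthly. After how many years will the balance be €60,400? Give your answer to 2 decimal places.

6.58 years

Periodic rate i = 0.097/12 = 0.00808333.
n = ln(60400/32000) / ln(1+0.00808333) = ln(1.88750) / 0.008051 = 78.9052 months
= 78.9052/12 years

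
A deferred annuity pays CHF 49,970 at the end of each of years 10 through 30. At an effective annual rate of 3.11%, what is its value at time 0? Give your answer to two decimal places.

Value one period before first payment (t=9): 49970 × [1 − (1+0.0311)^(−21)] / 0.0311 = 49970 × 15.252925 = 762,188.6625
PV₀ = 762,188.6625 / (1+0.0311)^9 = 762,188.6625 / 1.317368 = 578,569.3230

CHF 578,569.32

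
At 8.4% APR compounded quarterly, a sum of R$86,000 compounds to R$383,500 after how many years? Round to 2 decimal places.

17.98 years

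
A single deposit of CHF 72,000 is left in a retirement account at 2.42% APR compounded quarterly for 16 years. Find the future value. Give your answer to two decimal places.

CHF 105,921.64

i = 0.0242/4 = 0.00605 per quarter; n = 16·4 = 64.
72,000 × (1+0.00605)^64 = 72,000 × 1.471134 = 105,921.6364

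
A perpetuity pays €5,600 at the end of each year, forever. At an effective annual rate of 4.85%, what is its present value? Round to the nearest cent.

PV = C/r = 5600/0.0485 = 115,463.9175

€115,463.92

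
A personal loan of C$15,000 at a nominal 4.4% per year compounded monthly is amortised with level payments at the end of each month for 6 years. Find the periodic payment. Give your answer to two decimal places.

Periodic rate i = 0.044/12 = 0.00366667; n = 6 × 12 = 72 periods.
Annuity-PV factor = 63.178794; PMT = 15000 / 63.178794 = 237.4214

C$237.42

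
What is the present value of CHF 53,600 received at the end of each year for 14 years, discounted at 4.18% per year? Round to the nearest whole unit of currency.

CHF 559,514

PV = 53600 × [1 − (1+0.0418)^(−14)] / 0.0418 = 53600 × 10.438699 = 559,514.2578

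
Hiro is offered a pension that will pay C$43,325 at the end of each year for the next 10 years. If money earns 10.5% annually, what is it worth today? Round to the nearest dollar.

C$260,590

PV = 43325 × [1 − (1+0.105)^(−10)] / 0.105 = 43325 × 6.014773 = 260,590.0290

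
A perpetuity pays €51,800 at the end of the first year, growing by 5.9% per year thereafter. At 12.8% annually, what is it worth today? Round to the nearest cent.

€750,724.64

PV = D₁/(r − g) = 51800/(0.128 − 0.059) = 750,724.6377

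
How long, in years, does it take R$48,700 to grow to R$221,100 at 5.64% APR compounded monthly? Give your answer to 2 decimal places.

26.89 years

Periodic rate i = 0.0564/12 = 0.0047.
n = ln(221100/48700) / ln(1+0.0047) = ln(4.54004) / 0.004689 = 322.6572 months
= 322.6572/12 years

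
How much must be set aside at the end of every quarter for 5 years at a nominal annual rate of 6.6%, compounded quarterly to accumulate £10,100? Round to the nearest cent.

With 4 periods per year: i = 0.0165, n = 20.
FV-annuity factor = 23.468328; PMT = 10100 / 23.468328 = 430.3673

£430.37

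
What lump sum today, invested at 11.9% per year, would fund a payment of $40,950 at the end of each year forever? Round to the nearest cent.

$344,117.65

PV = PMT / i = 40950 / 0.119 = 344,117.6471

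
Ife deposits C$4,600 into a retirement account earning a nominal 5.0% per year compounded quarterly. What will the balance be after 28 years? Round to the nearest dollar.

With 4 periods per year: i = 0.0125, n = 112.
FV = 4,600 × (1 + 0.0125)^112 = 18,492.7459

C$18,493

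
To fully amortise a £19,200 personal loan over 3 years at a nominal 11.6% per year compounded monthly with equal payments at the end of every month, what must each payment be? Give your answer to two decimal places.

i = 0.116/12 = 0.00966667 per month; n = 3·12 = 36.
Annuity-PV factor = 30.281387; PMT = 19200 / 30.281387 = 634.0529

£634.05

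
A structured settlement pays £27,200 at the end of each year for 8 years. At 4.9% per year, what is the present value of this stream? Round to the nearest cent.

PV = PMT · [1 − (1+i)^(−n)] / i = 27200 · 6.489420 = 176,512.2326

£176,512.23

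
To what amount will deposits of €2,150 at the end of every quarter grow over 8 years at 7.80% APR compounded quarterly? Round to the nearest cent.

€94,291.58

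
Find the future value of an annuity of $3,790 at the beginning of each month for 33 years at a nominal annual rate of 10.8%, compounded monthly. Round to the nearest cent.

$14,338,611.41

With 12 periods per year: i = 0.009, n = 396.
FV = 3790 × [(1+0.009)^396 − 1] / 0.009 × (1+i) = 3790 × 3783.274777 = 14,338,611.4054
(Beginning-of-period payments → annuity-due factor ×(1+i).)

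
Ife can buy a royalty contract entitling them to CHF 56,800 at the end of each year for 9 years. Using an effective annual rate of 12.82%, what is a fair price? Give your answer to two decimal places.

PV = PMT · [1 − (1+i)^(−n)] / i = 56800 · 5.166183 = 293,439.1687

CHF 293,439.17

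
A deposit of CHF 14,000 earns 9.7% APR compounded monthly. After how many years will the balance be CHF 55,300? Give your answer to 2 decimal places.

14.22 years

Periodic rate i = 0.097/12 = 0.00808333.
n = ln(55300/14000) / ln(1+0.00808333) = ln(3.95000) / 0.008051 = 170.6301 months
= 170.6301/12 years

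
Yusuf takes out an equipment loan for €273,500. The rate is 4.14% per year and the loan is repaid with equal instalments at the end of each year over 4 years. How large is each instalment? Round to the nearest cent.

Annuity-PV factor = 3.617951; PMT = 273500 / 3.617951 = 75,595.2845

€75,595.28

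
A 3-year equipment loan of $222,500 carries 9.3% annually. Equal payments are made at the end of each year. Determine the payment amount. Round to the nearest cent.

PMT = 222500 / ( [1 − (1+0.093)^(−3)] / 0.093 ) = 222500 / 2.517822 = 88,370.0410

$88,370.04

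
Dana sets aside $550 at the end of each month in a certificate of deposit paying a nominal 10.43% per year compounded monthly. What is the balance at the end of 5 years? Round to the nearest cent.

$43,077.88

Periodic rate i = 0.1043/12 = 0.00869167; n = 5 × 12 = 60 periods.
Accumulation factor s(60|0.00869167) = 78.323419; FV = 550 × 78.323419 = 43,077.8803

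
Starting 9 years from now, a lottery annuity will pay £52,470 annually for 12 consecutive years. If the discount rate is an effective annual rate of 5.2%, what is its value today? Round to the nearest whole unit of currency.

PV at t=8 (ordinary 12-year annuity): 52470 × a(12|0.052) = 52470 × 8.764117 = 459,853.2390
Discount back 8 years: 459,853.2390 × (1+0.052)^(−8) = 459,853.2390 × 0.666613 = 306,544.3608

£306,544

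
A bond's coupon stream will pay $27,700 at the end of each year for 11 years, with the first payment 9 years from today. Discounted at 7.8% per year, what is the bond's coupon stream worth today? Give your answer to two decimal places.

$109,493.88

Value one period before first payment (t=8): 27700 × [1 − (1+0.078)^(−11)] / 0.078 = 27700 × 7.208754 = 199,682.4750
PV₀ = 199,682.4750 / (1+0.078)^8 = 199,682.4750 / 1.823686 = 109,493.8847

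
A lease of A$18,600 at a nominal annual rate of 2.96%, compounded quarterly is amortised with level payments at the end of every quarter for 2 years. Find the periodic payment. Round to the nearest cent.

With 4 periods per year: i = 0.0074, n = 8.
PMT = 18600 / ( [1 − (1+0.0074)^(−8)] / 0.0074 ) = 18600 / 7.740040 = 2,403.0884

A$2,403.09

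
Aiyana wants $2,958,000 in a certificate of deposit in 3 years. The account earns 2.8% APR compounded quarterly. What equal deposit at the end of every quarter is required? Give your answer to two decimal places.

Periodic rate i = 0.028/4 = 0.007; n = 3 × 4 = 12 periods.
PMT = 2.958e+06 / ( [(1+0.007)^12 − 1] / 0.007 ) = 2.958e+06 / 12.472952 = 237,153.1672

$237,153.17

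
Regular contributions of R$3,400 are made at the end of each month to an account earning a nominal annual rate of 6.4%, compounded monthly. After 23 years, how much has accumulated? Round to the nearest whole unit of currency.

i = 0.064/12 = 0.00533333 per month; n = 23·12 = 276.
FV = PMT · [(1+i)^n − 1] / i = 3400 · 626.424340 = 2,129,842.7559

R$2,129,843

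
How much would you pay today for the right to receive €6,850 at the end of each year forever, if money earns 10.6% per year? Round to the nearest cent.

€64,622.64

PV = PMT / i = 6850 / 0.106 = 64,622.6415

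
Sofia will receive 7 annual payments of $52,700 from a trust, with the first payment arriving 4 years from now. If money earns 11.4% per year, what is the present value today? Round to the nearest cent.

$177,331.87

PV at t=3 (ordinary 7-year annuity): 52700 × a(7|0.114) = 52700 × 4.651915 = 245,155.9035
PV₀ = 245,155.9035 / (1+0.114)^3 = 245,155.9035 / 1.382470 = 177,331.8657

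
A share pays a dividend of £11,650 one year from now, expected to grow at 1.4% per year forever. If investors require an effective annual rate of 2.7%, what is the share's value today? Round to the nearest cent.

£896,153.85

PV = D₁/(r − g) = 11650/(0.027 − 0.014) = 896,153.8462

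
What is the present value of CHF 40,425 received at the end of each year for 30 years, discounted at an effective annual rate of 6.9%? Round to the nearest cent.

CHF 506,716.13

PV = 40425 × [1 − (1+0.069)^(−30)] / 0.069 = 40425 × 12.534722 = 506,716.1275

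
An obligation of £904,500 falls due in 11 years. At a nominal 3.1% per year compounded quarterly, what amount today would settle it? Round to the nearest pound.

Periodic rate i = 0.031/4 = 0.00775; n = 11 × 4 = 44 periods.
PV = 904,500 / (1 + 0.00775)^44 = 904,500 / 1.404506 = 643,998.8189

£643,999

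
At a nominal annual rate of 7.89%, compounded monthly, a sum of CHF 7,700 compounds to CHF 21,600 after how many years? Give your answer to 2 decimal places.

Periodic rate i = 0.0789/12 = 0.006575.
(1+i)^n = 21600/7700 = 2.80519, so n = ln 2.80519 / ln 1.00657 = 157.3932 months
= 157.3932/12 years

13.12 years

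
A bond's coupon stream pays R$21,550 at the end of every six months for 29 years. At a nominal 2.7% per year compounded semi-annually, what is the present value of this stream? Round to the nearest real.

i = 0.027/2 = 0.0135 per half-year; n = 29·2 = 58.
PV = PMT · [1 − (1+i)^(−n)] / i = 21550 · 40.041989 = 862,904.8670

R$862,905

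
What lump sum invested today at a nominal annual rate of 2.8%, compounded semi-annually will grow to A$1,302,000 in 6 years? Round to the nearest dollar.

A$1,101,934

i = 0.028/2 = 0.014 per half-year; n = 6·2 = 12.
Discount factor = (1+0.014)^(−12) = 0.846339; PV = 1,302,000 × 0.846339 = 1,101,933.8501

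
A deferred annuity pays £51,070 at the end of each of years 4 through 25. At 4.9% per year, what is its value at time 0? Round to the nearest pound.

PV at t=3 (ordinary 22-year annuity): 51070 × a(22|0.049) = 51070 × 13.283847 = 678,406.0754
PV₀ = 678,406.0754 / (1+0.049)^3 = 678,406.0754 / 1.154321 = 587,710.2484

£587,710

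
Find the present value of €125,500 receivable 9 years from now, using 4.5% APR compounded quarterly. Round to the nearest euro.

€83,895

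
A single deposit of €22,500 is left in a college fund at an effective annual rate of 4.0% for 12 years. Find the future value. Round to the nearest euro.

FV = 22,500 × (1 + 0.04)^12 = 36,023.2249

€36,023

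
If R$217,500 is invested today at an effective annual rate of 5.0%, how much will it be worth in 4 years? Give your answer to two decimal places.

R$264,372.61

FV = PV·(1+i)^n = 217,500 × 1.215506 = 264,372.6094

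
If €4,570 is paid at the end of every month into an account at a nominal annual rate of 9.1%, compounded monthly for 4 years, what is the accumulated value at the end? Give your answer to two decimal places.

i = 0.091/12 = 0.00758333 per month; n = 4·12 = 48.
Accumulation factor s(48|0.00758333) = 57.639480; FV = 4570 × 57.639480 = 263,412.4251

€263,412.43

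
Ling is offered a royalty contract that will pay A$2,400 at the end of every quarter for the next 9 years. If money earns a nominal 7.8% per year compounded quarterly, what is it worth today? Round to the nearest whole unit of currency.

With 4 periods per year: i = 0.0195, n = 36.
PV = 2400 × [1 − (1+0.0195)^(−36)] / 0.0195 = 2400 × 25.694713 = 61,667.3121

A$61,667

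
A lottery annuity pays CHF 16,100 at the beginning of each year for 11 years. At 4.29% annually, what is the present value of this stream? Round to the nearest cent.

CHF 144,820.42

PV = 16100 × [1 − (1+0.0429)^(−11)] / 0.0429 × (1+i) = 16100 × 8.995057 = 144,820.4248
(Beginning-of-period payments → annuity-due factor ×(1+i).)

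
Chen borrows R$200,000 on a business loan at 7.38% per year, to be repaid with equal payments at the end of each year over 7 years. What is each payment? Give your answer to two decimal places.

PMT = 200000 / ( [1 − (1+0.0738)^(−7)] / 0.0738 ) = 200000 / 5.318619 = 37,603.7447

R$37,603.74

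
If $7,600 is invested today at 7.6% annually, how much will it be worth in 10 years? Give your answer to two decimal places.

7,600 × (1+0.076)^10 = 7,600 × 2.080284 = 15,810.1615

$15,810.16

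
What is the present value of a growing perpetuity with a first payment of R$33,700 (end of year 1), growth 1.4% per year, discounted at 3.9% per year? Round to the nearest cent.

R$1,348,000.00

PV = D₁/(r − g) = 33700/(0.039 − 0.014) = 1,348,000.0000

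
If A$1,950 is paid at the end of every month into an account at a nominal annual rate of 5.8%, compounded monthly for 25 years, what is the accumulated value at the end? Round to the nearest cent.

A$1,310,500.78

i = 0.058/12 = 0.00483333 per month; n = 25·12 = 300.
FV = 1950 × [(1+0.00483333)^300 − 1] / 0.00483333 = 1950 × 672.051680 = 1,310,500.7769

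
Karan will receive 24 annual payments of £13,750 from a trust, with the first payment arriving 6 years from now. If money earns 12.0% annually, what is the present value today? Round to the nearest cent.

Value one period before first payment (t=5): 13750 × [1 − (1+0.12)^(−24)] / 0.12 = 13750 × 7.784316 = 107,034.3423
Discount back 5 years: 107,034.3423 × (1+0.12)^(−5) = 107,034.3423 × 0.567427 = 60,734.1603

£60,734.16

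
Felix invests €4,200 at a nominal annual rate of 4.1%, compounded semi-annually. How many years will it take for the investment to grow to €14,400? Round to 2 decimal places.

30.36 years

Periodic rate i = 0.041/2 = 0.0205.
n = ln(14400/4200) / ln(1+0.0205) = ln(3.42857) / 0.020293 = 60.7186 half-years
= 60.7186/2 years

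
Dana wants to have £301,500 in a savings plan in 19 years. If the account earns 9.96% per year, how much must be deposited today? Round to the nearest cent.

£49,639.50

PV = FV·(1+i)^(−n) = 301,500 × 0.164642 = 49,639.5030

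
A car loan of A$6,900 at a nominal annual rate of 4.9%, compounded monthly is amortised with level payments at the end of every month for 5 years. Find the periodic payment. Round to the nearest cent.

With 12 periods per year: i = 0.00408333, n = 60.
Annuity-PV factor = 53.119570; PMT = 6900 / 53.119570 = 129.8956

A$129.90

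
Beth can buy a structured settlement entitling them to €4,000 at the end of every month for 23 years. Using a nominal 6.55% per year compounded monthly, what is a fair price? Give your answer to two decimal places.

€569,701.72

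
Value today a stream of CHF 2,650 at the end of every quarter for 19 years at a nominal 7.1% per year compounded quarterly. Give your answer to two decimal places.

i = 0.071/4 = 0.01775 per quarter; n = 19·4 = 76.
PV = 2650 × [1 − (1+0.01775)^(−76)] / 0.01775 = 2650 × 41.544315 = 110,092.4340

CHF 110,092.43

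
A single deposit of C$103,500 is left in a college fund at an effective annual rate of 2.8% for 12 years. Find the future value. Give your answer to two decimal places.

103,500 × (1+0.028)^12 = 103,500 × 1.392892 = 144,164.2994

C$144,164.30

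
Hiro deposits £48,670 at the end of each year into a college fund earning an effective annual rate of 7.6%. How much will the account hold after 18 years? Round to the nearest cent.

FV = 48670 × [(1+0.076)^18 − 1] / 0.076 = 48670 × 36.024231 = 1,753,299.3002

£1,753,299.30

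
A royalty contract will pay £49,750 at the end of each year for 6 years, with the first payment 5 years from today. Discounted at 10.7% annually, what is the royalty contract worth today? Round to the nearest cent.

£141,371.25

Value one period before first payment (t=4): 49750 × [1 − (1+0.107)^(−6)] / 0.107 = 49750 × 4.267352 = 212,300.7814
Discount back 4 years: 212,300.7814 × (1+0.107)^(−4) = 212,300.7814 × 0.665901 = 141,371.2536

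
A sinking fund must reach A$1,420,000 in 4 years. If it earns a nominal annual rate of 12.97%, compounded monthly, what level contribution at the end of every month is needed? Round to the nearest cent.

A$22,726.07

i = 0.1297/12 = 0.0108083 per month; n = 4·12 = 48.
FV-annuity factor = 62.483304; PMT = 1.42e+06 / 62.483304 = 22,726.0708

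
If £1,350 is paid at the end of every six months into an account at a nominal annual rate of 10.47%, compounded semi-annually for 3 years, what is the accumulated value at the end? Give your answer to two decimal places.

With 2 periods per year: i = 0.05235, n = 6.
Accumulation factor s(6|0.05235) = 6.842258; FV = 1350 × 6.842258 = 9,237.0482

£9,237.05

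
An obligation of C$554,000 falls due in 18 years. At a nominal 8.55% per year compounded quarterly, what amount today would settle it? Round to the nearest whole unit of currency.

i = 0.0855/4 = 0.021375 per quarter; n = 18·4 = 72.
PV = FV·(1+i)^(−n) = 554,000 × 0.218104 = 120,829.6931

C$120,830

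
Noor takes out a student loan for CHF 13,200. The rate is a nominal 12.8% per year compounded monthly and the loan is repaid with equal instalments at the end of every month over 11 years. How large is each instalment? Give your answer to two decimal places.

CHF 186.85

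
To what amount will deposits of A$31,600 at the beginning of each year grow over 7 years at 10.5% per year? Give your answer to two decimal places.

FV = 31600 × [(1+0.105)^7 − 1] / 0.105 × (1+i) = 31600 × 10.645609 = 336,401.2382
(annuity-due: payments at period start, so ×(1+i).)

A$336,401.24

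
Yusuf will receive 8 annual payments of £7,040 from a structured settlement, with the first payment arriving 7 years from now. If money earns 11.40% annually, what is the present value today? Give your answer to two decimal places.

PV at t=6 (ordinary 8-year annuity): 7040 × a(8|0.114) = 7040 × 5.073532 = 35,717.6655
PV₀ = 35,717.6655 / (1+0.114)^6 = 35,717.6655 / 1.911222 = 18,688.3914

£18,688.39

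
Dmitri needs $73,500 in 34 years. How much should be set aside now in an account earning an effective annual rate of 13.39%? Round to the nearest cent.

$1,025.05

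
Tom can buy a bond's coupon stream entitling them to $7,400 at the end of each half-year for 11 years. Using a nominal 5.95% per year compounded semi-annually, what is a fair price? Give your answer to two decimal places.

i = 0.0595/2 = 0.02975 per half-year; n = 11·2 = 22.
PV = 7400 × [1 − (1+0.02975)^(−22)] / 0.02975 = 7400 × 15.976904 = 118,229.0913

$118,229.09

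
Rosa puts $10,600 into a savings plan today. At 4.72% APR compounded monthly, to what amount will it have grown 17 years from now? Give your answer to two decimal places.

With 12 periods per year: i = 0.00393333, n = 204.
FV = PV·(1+i)^n = 10,600 × 2.227380 = 23,610.2295

$23,610.23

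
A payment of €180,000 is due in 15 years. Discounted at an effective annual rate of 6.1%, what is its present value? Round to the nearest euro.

€74,053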